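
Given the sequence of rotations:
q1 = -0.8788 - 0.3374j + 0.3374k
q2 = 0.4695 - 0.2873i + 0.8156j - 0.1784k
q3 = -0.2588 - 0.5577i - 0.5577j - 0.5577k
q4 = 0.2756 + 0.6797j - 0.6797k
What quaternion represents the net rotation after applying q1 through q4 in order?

q2 · q1 = -0.0772 + 0.4675i - 0.7782j + 0.4121k
q3 · q2 · q1 = 0.0765 - 0.7418i + 0.2136j + 0.6311k
q4 · q3 · q2 · q1 = 0.3049 + 0.3697i + 0.6151j + 0.6261k
0.3049 + 0.3697i + 0.6151j + 0.6261k


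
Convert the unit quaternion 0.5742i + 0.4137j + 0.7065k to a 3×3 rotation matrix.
[[-0.3406, 0.4751, 0.8113], [0.4751, -0.6577, 0.5846], [0.8113, 0.5846, -0.0017]]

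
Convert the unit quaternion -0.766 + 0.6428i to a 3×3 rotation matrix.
[[1, 0, 0], [0, 0.1736, 0.9848], [0, -0.9848, 0.1736]]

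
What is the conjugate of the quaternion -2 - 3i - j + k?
-2 + 3i + j - k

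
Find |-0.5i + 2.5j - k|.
2.739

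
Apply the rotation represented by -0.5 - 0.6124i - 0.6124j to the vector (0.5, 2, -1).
(1.013, 1.487, 1.419)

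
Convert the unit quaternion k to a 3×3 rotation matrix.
[[-1, 0, 0], [0, -1, 0], [0, 0, 1]]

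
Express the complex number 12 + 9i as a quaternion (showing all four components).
12 + 9i + 0j + 0k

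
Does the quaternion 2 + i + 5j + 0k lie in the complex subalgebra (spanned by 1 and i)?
No. The quaternion 2 + i + 5j has j-coefficient y = 5 and k-coefficient z = 0, not both zero, so it does not lie in the complex subalgebra spanned by 1 and i.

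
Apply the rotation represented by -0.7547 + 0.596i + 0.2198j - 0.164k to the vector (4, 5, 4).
(1.362, 6.527, -3.542)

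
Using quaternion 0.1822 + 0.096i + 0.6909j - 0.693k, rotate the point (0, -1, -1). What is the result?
(-0.504, 0.971, 0.896)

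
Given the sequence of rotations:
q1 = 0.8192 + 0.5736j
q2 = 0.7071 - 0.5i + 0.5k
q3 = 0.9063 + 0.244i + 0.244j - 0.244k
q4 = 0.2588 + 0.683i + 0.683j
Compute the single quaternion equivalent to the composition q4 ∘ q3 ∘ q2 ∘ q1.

q2 · q1 = 0.5793 - 0.6964i + 0.4056j + 0.1228k
q3 · q2 · q1 = 0.6259 - 0.3609i + 0.6489j + 0.2388k
q4 · q3 · q2 · q1 = -0.0347 + 0.4972i + 0.4323j + 0.7515k
-0.0347 + 0.4972i + 0.4323j + 0.7515k


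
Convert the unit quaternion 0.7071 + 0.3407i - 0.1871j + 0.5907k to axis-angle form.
axis = (0.4818, -0.2646, 0.8354), θ = π/2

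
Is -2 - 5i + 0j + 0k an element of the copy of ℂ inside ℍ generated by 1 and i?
Yes. The quaternion -2 - 5i has j- and k-coefficients y = z = 0, so it lies in the complex subalgebra spanned by 1 and i.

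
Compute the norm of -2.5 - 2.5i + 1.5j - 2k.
4.33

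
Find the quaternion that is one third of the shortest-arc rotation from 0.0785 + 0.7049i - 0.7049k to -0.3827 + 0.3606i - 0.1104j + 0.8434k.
0.2196 + 0.3912i + 0.046j - 0.8925k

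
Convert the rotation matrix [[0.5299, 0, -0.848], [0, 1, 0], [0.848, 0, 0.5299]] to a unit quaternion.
0.8746 - 0.4848j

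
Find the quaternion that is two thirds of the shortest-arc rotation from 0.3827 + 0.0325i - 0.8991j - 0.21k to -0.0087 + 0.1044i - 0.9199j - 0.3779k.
0.1253 + 0.082i - 0.9326j - 0.3285k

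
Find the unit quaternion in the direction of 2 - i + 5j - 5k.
0.2697 - 0.1348i + 0.6742j - 0.6742k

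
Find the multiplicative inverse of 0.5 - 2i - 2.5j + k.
0.0435 + 0.1739i + 0.2174j - 0.087k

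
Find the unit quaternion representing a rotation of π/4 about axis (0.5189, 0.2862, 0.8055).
0.9239 + 0.1986i + 0.1095j + 0.3083k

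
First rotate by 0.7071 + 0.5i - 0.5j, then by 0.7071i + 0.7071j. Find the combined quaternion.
0.5i + 0.5j - 0.7071k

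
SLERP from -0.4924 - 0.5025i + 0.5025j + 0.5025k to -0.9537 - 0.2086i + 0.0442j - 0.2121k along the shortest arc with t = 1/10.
-0.576 - 0.4951i + 0.4752j + 0.4441k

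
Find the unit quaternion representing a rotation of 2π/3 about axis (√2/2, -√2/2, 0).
0.5 + 0.6124i - 0.6124j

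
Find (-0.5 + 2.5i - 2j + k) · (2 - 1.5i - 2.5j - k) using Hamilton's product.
-1.25 + 10.25i - 1.75j - 6.75k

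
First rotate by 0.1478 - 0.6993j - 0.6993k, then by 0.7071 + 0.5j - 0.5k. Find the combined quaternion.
0.1045 - 0.6993i - 0.4206j - 0.5684k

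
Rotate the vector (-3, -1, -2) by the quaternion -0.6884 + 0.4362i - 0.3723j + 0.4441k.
(-3.072, 2.044, 0.622)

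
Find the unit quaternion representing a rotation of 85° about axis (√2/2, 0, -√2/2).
0.7373 + 0.4777i - 0.4777k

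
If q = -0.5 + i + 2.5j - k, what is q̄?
-0.5 - i - 2.5j + k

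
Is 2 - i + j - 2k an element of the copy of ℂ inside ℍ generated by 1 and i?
No. The quaternion 2 - i + j - 2k has j-coefficient y = 1 and k-coefficient z = -2, not both zero, so it does not lie in the complex subalgebra spanned by 1 and i.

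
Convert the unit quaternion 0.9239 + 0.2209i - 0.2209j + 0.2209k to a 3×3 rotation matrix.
[[0.8048, -0.5058, -0.3106], [0.3106, 0.8048, -0.5058], [0.5058, 0.3106, 0.8048]]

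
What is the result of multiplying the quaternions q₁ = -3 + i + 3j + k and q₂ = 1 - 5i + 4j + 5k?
-15 + 27i - 19j + 5k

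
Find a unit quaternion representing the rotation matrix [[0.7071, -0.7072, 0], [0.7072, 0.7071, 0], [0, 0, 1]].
0.9239 + 0.3827k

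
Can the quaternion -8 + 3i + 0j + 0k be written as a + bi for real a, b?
Yes. The quaternion -8 + 3i has j- and k-coefficients y = z = 0, so it lies in the complex subalgebra spanned by 1 and i.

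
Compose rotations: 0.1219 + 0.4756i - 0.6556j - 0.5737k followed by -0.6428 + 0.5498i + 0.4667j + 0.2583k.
0.1143 - 0.3371i + 0.9166j - 0.1822k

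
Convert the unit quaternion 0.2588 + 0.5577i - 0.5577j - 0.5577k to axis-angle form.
axis = (√3/3, -√3/3, -√3/3), θ = 5π/6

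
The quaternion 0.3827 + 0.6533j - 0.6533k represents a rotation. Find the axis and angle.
axis = (0, √2/2, -√2/2), θ = 3π/4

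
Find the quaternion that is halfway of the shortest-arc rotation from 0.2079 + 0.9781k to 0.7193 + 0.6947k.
0.4848 + 0.8746k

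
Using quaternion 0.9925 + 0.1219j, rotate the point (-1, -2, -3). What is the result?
(-1.696, -2, -2.669)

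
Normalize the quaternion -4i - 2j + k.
-0.8729i - 0.4364j + 0.2182k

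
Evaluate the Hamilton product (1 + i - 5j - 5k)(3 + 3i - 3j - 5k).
-40 + 16i - 28j - 8k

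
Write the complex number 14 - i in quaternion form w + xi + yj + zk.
14 - i + 0j + 0k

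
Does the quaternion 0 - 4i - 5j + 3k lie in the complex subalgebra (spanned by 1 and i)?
No. The quaternion -4i - 5j + 3k has j-coefficient y = -5 and k-coefficient z = 3, not both zero, so it does not lie in the complex subalgebra spanned by 1 and i.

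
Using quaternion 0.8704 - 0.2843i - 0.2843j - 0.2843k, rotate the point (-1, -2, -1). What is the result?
(-1.657, -1.677, -0.667)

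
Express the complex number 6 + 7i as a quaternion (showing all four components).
6 + 7i + 0j + 0k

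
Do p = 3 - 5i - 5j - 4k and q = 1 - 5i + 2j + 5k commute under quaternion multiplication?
No: pq = 8 - 37i + 46j - 24k ≠ 8 - 3i - 44j + 46k = qp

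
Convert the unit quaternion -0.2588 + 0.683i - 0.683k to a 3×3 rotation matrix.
[[0.067, -0.3535, -0.933], [0.3535, -0.866, 0.3535], [-0.933, -0.3535, 0.067]]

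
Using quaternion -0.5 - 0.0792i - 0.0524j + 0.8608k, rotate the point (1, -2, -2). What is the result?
(-2.058, 0.475, -2.131)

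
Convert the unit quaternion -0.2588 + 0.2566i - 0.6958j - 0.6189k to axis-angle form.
axis = (0.2657, -0.7203, -0.6407), θ = 7π/6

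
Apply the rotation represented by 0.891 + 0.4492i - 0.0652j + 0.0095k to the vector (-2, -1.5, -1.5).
(-1.708, 0.391, -2.33)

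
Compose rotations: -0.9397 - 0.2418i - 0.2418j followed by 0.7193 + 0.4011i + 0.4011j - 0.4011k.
-0.482 - 0.6478i - 0.4539j + 0.3769k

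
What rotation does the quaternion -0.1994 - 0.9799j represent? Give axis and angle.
axis = (0, -1, 0), θ = 203°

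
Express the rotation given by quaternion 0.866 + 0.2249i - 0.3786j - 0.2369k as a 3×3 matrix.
[[0.6011, 0.24, -0.7623], [-0.5806, 0.7866, -0.2101], [0.5492, 0.5689, 0.6122]]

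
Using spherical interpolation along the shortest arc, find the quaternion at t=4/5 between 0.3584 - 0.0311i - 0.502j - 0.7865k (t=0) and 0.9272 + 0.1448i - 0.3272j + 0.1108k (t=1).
0.8984 + 0.1185i - 0.411j - 0.1001k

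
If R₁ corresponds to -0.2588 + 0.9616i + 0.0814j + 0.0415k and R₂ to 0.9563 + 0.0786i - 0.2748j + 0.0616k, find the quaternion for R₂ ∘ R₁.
-0.3033 + 0.8828i + 0.2049j + 0.2944k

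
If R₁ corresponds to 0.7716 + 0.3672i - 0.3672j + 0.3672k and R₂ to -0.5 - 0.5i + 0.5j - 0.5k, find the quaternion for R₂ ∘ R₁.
0.165 - 0.5694i + 0.5694j - 0.5694k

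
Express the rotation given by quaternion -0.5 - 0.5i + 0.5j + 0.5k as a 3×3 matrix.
[[0, 0, -1], [-1, 0, 0], [0, 1, 0]]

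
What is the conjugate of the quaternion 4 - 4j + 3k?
4 + 4j - 3k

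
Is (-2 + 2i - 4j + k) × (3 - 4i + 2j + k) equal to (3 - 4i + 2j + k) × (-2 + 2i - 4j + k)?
No: pq = 9 + 8i - 22j - 11k ≠ 9 + 20i - 10j + 13k = qp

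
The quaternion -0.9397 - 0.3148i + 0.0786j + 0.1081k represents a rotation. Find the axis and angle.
axis = (-0.9205, 0.2298, 0.3161), θ = 320°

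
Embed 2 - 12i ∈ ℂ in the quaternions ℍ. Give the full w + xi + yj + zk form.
2 - 12i + 0j + 0k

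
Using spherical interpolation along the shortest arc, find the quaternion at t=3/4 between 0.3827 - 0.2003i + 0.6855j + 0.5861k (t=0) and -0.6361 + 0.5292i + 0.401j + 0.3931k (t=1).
-0.4278 + 0.3973i + 0.5946j + 0.5528k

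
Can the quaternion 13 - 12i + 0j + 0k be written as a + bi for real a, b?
Yes. The quaternion 13 - 12i has j- and k-coefficients y = z = 0, so it lies in the complex subalgebra spanned by 1 and i.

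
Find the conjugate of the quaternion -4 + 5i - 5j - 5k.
-4 - 5i + 5j + 5k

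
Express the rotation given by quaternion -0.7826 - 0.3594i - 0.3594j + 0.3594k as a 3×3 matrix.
[[0.4833, 0.8209, 0.3042], [-0.3042, 0.4833, -0.8209], [-0.8209, 0.3042, 0.4833]]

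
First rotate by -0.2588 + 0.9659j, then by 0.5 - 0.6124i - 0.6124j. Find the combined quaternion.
0.4621 + 0.1585i + 0.6414j - 0.5915k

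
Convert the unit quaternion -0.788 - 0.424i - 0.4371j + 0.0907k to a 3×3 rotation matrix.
[[0.6014, 0.5136, 0.612], [0.2277, 0.624, -0.7475], [-0.7658, 0.5889, 0.2583]]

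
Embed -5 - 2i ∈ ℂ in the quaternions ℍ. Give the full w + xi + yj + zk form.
-5 - 2i + 0j + 0k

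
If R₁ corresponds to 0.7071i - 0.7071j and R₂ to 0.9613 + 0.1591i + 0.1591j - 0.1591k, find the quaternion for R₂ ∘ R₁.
0.5672i - 0.7922j - 0.225k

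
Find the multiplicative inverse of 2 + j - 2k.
0.2222 - 0.1111j + 0.2222k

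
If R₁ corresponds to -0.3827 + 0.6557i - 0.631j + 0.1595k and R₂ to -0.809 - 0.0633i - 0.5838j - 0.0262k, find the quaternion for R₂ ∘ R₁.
-0.0131 - 0.6159i + 0.7268j + 0.3037k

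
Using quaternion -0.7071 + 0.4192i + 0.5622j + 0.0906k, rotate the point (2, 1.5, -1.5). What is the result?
(2.681, 0.593, 0.981)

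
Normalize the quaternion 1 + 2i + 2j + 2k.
0.2774 + 0.5547i + 0.5547j + 0.5547k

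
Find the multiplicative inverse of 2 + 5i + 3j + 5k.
0.0317 - 0.0794i - 0.0476j - 0.0794k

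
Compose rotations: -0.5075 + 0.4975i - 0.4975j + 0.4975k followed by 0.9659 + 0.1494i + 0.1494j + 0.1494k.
-0.5645 + 0.5534i - 0.5564j + 0.2561k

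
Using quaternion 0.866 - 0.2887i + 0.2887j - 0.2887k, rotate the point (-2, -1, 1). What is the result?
(-1, 1, 2)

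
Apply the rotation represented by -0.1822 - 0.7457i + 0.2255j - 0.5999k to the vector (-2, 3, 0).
(-2.022, -2.26, -1.95)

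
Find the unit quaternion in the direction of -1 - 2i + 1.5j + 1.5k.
-0.3244 - 0.6489i + 0.4867j + 0.4867k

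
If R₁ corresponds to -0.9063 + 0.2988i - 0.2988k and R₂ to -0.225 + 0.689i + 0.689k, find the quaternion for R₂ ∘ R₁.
0.2039 - 0.6917i + 0.4117j - 0.5572k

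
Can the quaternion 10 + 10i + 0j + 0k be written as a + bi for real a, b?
Yes. The quaternion 10 + 10i has j- and k-coefficients y = z = 0, so it lies in the complex subalgebra spanned by 1 and i.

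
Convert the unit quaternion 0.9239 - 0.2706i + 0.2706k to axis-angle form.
axis = (-√2/2, 0, √2/2), θ = π/4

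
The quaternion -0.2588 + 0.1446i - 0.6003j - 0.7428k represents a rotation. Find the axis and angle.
axis = (0.1497, -0.6215, -0.769), θ = 7π/6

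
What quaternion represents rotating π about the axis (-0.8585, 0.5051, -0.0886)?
-0.8585i + 0.5051j - 0.0886k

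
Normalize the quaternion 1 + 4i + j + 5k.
0.1525 + 0.61i + 0.1525j + 0.7625k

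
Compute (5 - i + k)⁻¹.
0.1852 + 0.037i - 0.037k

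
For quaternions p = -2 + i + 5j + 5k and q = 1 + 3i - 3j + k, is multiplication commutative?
No: pq = 5 + 15i + 25j - 15k ≠ 5 - 25i - 3j + 21k = qp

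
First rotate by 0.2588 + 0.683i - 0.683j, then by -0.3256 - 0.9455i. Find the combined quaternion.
0.5615 - 0.4671i + 0.2224j + 0.6458k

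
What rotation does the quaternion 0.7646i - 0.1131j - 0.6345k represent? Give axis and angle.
axis = (0.7646, -0.1131, -0.6345), θ = π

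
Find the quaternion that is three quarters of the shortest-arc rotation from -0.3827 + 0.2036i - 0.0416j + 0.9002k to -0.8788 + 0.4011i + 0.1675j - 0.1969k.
-0.89 + 0.416i + 0.1311j + 0.1327k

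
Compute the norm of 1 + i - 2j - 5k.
√31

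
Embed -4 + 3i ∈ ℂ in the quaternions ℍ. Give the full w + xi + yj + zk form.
-4 + 3i + 0j + 0k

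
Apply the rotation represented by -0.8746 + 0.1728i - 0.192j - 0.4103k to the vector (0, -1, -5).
(-0.186, -2.903, -4.188)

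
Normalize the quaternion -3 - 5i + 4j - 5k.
-0.3464 - 0.5774i + 0.4619j - 0.5774k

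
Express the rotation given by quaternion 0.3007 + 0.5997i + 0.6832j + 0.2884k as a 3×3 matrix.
[[-0.0999, 0.646, 0.7568], [0.9929, 0.1144, 0.0334], [-0.065, 0.7547, -0.6528]]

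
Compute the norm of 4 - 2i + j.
√21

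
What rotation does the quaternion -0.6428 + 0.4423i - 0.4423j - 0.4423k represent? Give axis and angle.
axis = (√3/3, -√3/3, -√3/3), θ = 260°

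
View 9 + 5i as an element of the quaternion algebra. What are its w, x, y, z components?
9 + 5i + 0j + 0k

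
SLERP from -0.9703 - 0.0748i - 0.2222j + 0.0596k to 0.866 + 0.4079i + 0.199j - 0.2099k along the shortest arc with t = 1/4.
-0.9572 - 0.1611i - 0.2194j + 0.0989k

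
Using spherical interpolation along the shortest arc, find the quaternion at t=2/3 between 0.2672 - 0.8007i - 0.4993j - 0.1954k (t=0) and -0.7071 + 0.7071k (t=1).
0.663 - 0.3397i - 0.2118j - 0.6326k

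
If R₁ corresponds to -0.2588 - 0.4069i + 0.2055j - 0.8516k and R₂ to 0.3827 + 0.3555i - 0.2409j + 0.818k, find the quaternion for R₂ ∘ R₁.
0.7917 - 0.2107i + 0.1109j - 0.5626k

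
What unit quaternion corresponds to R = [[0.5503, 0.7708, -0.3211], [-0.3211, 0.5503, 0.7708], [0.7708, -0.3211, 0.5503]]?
0.8141 - 0.3353i - 0.3353j - 0.3353k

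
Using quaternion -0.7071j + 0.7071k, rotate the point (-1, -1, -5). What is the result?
(1, 5, 1)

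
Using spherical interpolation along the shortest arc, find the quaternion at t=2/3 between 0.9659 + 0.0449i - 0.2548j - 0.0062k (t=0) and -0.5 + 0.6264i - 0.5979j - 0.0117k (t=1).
0.8058 - 0.4711i + 0.3588j + 0.0065k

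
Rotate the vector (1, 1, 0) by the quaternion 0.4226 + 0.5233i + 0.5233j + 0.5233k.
(0.01, 0.895, 1.095)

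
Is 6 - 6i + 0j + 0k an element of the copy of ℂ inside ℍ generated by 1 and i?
Yes. The quaternion 6 - 6i has j- and k-coefficients y = z = 0, so it lies in the complex subalgebra spanned by 1 and i.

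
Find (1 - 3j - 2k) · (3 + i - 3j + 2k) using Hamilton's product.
-2 - 11i - 14j - k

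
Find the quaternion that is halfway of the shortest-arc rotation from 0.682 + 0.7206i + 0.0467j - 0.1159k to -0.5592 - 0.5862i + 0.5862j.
0.6585 + 0.6933i - 0.2862j - 0.0615k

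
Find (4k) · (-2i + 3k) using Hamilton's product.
-12 - 8j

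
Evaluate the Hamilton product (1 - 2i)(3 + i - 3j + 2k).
5 - 5i + j + 8k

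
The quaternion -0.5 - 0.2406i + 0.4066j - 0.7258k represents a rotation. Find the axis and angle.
axis = (-0.2778, 0.4695, -0.8381), θ = 4π/3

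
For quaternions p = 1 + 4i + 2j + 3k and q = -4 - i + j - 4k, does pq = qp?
No: pq = 10 - 28i + 6j - 10k ≠ 10 - 6i - 20j - 22k = qp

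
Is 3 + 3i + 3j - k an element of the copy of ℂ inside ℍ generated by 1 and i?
No. The quaternion 3 + 3i + 3j - k has j-coefficient y = 3 and k-coefficient z = -1, not both zero, so it does not lie in the complex subalgebra spanned by 1 and i.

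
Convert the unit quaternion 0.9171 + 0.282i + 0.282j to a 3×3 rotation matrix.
[[0.841, 0.159, 0.5172], [0.159, 0.841, -0.5172], [-0.5172, 0.5172, 0.6819]]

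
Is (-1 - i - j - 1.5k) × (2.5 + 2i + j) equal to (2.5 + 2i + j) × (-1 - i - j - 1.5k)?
No: pq = 0.5 - 3i - 6.5j - 2.75k ≠ 0.5 - 6i - 0.5j - 4.75k = qp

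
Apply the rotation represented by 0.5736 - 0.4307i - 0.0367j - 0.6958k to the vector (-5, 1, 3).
(2.356, 5.129, -1.771)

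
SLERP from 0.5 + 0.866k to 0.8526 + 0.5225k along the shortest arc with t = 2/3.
0.7547 + 0.6561k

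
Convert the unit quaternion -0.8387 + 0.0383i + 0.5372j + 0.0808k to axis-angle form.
axis = (0.0703, 0.9864, 0.1484), θ = 294°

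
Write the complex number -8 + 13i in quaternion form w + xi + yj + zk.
-8 + 13i + 0j + 0k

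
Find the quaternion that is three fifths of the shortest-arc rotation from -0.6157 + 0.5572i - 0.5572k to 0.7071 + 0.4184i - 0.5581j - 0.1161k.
-0.8779 - 0.015i + 0.4269j - 0.2162k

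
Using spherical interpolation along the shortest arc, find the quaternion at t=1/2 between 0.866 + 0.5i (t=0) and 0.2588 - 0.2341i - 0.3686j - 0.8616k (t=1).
0.7559 + 0.1787i - 0.2477j - 0.579k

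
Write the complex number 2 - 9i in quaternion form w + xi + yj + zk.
2 - 9i + 0j + 0k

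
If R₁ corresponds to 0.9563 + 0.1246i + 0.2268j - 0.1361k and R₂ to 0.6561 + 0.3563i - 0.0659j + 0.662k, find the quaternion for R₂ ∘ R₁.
0.6881 + 0.2813i + 0.2168j + 0.6328k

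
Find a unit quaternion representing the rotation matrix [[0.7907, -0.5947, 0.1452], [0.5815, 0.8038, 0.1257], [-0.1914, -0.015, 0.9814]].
0.9455 - 0.0372i + 0.089j + 0.311k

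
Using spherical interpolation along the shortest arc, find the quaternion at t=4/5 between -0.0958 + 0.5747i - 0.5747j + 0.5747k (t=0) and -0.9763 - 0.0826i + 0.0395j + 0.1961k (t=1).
-0.9258 + 0.0881i - 0.1278j + 0.3446k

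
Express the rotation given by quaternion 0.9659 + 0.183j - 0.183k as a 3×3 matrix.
[[0.866, 0.3535, 0.3535], [-0.3535, 0.933, -0.067], [-0.3535, -0.067, 0.933]]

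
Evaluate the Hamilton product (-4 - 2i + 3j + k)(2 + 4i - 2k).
2 - 26i + 6j - 2k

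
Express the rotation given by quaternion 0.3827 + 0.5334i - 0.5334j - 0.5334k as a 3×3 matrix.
[[-0.1381, -0.1608, -0.9773], [-0.9773, -0.1381, 0.1608], [-0.1608, 0.9773, -0.1381]]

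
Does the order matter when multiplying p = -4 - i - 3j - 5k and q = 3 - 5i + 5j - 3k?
Yes: pq = -17 + 51i - 7j - 23k ≠ -17 - 17i - 51j + 17k = qp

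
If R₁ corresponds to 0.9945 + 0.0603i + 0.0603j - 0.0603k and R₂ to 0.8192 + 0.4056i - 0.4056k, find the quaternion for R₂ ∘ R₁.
0.7658 + 0.4772i + 0.0494j - 0.4283k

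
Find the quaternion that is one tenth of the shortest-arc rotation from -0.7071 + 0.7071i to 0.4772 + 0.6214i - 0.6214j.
-0.6187 + 0.7803i - 0.0914j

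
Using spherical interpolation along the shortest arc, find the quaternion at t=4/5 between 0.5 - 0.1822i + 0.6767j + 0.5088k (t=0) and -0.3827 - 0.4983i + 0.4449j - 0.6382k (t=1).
0.4969 + 0.4074i - 0.216j + 0.7352k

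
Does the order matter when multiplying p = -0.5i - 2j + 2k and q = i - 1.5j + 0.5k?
Yes: pq = -3.5 + 2i + 2.25j + 2.75k ≠ -3.5 - 2i - 2.25j - 2.75k = qp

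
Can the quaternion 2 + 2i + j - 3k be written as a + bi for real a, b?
No. The quaternion 2 + 2i + j - 3k has j-coefficient y = 1 and k-coefficient z = -3, not both zero, so it does not lie in the complex subalgebra spanned by 1 and i.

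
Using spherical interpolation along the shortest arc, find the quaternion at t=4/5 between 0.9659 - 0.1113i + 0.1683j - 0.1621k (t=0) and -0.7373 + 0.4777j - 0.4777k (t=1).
0.8539 - 0.0261i - 0.3668j + 0.3683k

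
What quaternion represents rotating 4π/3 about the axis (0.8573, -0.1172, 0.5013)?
-0.5 + 0.7424i - 0.1015j + 0.4341k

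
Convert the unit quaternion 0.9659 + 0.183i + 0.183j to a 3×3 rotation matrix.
[[0.933, 0.067, 0.3535], [0.067, 0.933, -0.3535], [-0.3535, 0.3535, 0.866]]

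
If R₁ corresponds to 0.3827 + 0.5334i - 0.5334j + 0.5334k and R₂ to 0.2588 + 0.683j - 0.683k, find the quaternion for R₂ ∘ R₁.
0.8277 + 0.138i - 0.241j - 0.4877k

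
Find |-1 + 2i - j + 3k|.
√15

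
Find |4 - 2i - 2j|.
√24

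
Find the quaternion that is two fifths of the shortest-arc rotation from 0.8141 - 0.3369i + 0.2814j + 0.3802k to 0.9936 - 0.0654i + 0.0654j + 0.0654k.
0.9144 - 0.235i + 0.2007j + 0.2617k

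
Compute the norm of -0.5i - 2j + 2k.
2.872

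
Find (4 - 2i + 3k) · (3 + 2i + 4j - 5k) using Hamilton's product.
31 - 10i + 12j - 19k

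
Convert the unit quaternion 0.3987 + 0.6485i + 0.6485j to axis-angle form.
axis = (√2/2, √2/2, 0), θ = 133°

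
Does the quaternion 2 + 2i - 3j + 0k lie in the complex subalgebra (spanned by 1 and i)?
No. The quaternion 2 + 2i - 3j has j-coefficient y = -3 and k-coefficient z = 0, not both zero, so it does not lie in the complex subalgebra spanned by 1 and i.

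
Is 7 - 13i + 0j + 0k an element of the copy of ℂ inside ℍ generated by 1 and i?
Yes. The quaternion 7 - 13i has j- and k-coefficients y = z = 0, so it lies in the complex subalgebra spanned by 1 and i.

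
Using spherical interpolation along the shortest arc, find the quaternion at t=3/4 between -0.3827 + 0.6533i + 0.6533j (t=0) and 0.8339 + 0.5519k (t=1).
-0.8315 + 0.2113i + 0.2113j - 0.4684k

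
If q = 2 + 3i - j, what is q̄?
2 - 3i + j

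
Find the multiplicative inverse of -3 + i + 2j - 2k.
-0.1667 - 0.0556i - 0.1111j + 0.1111k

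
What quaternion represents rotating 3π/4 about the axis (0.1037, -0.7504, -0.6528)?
0.3827 + 0.0958i - 0.6933j - 0.6031k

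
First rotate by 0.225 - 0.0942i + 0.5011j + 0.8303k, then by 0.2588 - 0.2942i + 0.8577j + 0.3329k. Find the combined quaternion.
-0.6757 + 0.4548i + 0.5356j + 0.2232k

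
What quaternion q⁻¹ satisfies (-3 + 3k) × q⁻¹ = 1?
-0.1667 - 0.1667k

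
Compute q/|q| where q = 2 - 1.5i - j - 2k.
0.5963 - 0.4472i - 0.2981j - 0.5963k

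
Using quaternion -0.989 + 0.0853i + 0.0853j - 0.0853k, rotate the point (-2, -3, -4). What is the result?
(-0.746, -3.896, -3.642)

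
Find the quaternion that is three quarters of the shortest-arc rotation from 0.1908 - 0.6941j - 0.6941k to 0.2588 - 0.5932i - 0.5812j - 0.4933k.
0.2514 - 0.4592i - 0.6355j - 0.5675k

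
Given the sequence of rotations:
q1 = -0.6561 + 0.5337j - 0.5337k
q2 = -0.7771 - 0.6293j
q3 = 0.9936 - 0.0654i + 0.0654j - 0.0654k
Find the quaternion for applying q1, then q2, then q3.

q2 · q1 = 0.8457 + 0.3359i - 0.0019j + 0.4147k
q3 · q2 · q1 = 0.8895 + 0.3054i + 0.0586j + 0.3349k
0.8895 + 0.3054i + 0.0586j + 0.3349k


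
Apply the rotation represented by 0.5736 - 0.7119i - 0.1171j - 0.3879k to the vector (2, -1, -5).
(-1.358, -4.78, 2.304)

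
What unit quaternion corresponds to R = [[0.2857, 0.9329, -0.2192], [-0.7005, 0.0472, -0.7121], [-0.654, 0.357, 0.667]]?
0.7071 + 0.378i + 0.1537j - 0.5775k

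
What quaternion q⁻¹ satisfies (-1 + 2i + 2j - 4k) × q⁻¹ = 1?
-0.04 - 0.08i - 0.08j + 0.16k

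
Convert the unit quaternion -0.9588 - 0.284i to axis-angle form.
axis = (-1, 0, 0), θ = 327°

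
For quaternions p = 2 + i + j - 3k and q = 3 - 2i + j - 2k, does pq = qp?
No: pq = 1 + 13j - 10k ≠ 1 - 2i - 3j - 16k = qp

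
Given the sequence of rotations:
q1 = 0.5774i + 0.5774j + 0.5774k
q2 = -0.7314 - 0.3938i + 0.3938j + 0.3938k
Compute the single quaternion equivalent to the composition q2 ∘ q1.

q2 · q1 = -0.2274 - 0.4223i + 0.0324j - 0.8771k
-0.2274 - 0.4223i + 0.0324j - 0.8771k


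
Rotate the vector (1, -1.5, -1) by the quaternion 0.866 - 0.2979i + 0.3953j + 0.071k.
(0.573, -1.903, -0.547)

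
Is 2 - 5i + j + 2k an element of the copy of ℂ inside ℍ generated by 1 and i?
No. The quaternion 2 - 5i + j + 2k has j-coefficient y = 1 and k-coefficient z = 2, not both zero, so it does not lie in the complex subalgebra spanned by 1 and i.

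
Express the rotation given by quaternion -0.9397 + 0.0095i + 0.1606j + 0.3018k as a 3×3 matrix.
[[0.7662, 0.5703, -0.2961], [-0.5642, 0.8177, 0.1148], [0.3076, 0.0791, 0.9482]]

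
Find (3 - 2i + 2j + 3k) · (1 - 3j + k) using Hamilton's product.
6 + 9i - 5j + 12k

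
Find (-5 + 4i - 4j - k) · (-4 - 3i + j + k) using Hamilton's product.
37 - 4i + 10j - 9k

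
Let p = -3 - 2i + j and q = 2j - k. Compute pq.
-2 - i - 8j - k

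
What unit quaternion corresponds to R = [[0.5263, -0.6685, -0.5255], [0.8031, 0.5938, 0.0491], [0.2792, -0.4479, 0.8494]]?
0.8616 - 0.1442i - 0.2335j + 0.427k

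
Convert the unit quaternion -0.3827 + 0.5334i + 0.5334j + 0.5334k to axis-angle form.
axis = (√3/3, √3/3, √3/3), θ = 5π/4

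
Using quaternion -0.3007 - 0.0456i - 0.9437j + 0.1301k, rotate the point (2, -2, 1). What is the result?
(-1.403, -2.181, -1.508)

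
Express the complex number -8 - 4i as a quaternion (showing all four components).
-8 - 4i + 0j + 0k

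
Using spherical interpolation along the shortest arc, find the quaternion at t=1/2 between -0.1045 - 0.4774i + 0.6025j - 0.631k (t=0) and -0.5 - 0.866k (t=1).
-0.3381 - 0.267i + 0.3369j - 0.8372k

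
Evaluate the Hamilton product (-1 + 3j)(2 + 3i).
-2 - 3i + 6j - 9k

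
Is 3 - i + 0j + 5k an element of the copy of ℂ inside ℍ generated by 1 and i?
No. The quaternion 3 - i + 5k has j-coefficient y = 0 and k-coefficient z = 5, not both zero, so it does not lie in the complex subalgebra spanned by 1 and i.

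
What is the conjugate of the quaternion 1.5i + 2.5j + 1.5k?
-1.5i - 2.5j - 1.5k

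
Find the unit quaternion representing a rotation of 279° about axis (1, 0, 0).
-0.7604 + 0.6494i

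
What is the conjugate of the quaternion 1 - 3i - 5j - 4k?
1 + 3i + 5j + 4k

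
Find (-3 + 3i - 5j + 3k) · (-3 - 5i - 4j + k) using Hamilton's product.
1 + 13i + 9j - 49k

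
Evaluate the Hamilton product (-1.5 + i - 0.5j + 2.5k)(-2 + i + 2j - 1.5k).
6.75 - 7.75i + 2j - 0.25k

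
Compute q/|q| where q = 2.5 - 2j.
0.7809 - 0.6247j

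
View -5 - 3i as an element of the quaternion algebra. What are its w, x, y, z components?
-5 - 3i + 0j + 0k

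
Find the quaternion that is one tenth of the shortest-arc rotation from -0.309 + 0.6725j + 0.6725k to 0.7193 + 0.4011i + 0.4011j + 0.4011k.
-0.1993 + 0.0526i + 0.6919j + 0.6919k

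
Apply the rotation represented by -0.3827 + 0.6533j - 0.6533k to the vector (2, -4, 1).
(0.086, -0.439, 4.561)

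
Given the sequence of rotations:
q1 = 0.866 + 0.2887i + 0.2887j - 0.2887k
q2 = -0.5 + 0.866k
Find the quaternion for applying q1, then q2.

q2 · q1 = -0.183 - 0.3944i + 0.1057j + 0.8943k
-0.183 - 0.3944i + 0.1057j + 0.8943k


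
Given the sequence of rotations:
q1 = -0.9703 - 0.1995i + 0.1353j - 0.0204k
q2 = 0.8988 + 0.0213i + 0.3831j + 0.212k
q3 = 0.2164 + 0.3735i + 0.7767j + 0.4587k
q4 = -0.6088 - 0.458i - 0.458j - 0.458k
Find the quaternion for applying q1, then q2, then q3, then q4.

q2 · q1 = -0.9154 - 0.2365i - 0.292j - 0.1447k
q3 · q2 · q1 = 0.1834 - 0.3715i - 0.8286j - 0.3766k
q4 · q3 · q2 · q1 = -0.8338 - 0.0648i + 0.4181j + 0.3546k
-0.8338 - 0.0648i + 0.4181j + 0.3546k


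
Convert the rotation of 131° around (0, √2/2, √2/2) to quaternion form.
0.4147 + 0.6434j + 0.6434k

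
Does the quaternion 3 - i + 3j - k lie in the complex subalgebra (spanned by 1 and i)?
No. The quaternion 3 - i + 3j - k has j-coefficient y = 3 and k-coefficient z = -1, not both zero, so it does not lie in the complex subalgebra spanned by 1 and i.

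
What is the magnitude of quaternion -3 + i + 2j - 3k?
√23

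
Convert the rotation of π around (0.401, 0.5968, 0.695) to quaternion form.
0.401i + 0.5968j + 0.695k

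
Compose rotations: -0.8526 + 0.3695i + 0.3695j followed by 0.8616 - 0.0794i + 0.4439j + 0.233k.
-0.8693 + 0.3i + 0.026j - 0.392k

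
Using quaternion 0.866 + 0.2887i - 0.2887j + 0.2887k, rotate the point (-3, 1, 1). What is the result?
(-3, -1, -1)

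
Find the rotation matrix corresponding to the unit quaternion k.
[[-1, 0, 0], [0, -1, 0], [0, 0, 1]]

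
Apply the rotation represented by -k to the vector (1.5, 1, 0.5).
(-1.5, -1, 0.5)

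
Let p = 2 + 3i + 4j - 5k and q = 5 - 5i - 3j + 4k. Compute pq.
57 + 6i + 27j - 6k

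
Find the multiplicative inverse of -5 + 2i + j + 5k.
-0.0909 - 0.0364i - 0.0182j - 0.0909k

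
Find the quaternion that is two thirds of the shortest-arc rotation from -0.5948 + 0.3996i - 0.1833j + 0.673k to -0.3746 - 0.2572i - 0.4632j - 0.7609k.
0.0383 + 0.3721i + 0.2837j + 0.8829k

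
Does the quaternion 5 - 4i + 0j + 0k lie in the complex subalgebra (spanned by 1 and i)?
Yes. The quaternion 5 - 4i has j- and k-coefficients y = z = 0, so it lies in the complex subalgebra spanned by 1 and i.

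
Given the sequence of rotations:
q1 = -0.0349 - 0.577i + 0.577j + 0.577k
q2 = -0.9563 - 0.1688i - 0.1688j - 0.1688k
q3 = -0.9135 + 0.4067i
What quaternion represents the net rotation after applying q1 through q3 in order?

q2 · q1 = 0.1308 + 0.5577i - 0.3511j - 0.7407k
q3 · q2 · q1 = -0.3463 - 0.4563i + 0.622j + 0.5338k
-0.3463 - 0.4563i + 0.622j + 0.5338k


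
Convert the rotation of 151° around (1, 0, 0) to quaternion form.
0.2504 + 0.9681i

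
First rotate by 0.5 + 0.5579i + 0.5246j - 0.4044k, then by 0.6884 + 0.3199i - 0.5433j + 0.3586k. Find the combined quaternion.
0.5958 + 0.5756i + 0.4189j + 0.3718k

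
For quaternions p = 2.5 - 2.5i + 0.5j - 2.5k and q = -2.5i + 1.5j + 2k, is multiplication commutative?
No: pq = -2 - 1.5i + 15j + 2.5k ≠ -2 - 11i - 7.5j + 7.5k = qp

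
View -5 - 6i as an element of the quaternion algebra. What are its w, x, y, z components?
-5 - 6i + 0j + 0k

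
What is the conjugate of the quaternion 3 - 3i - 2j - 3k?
3 + 3i + 2j + 3k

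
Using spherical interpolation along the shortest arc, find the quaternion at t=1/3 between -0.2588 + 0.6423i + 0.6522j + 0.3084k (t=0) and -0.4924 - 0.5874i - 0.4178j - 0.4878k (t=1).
-0.002 + 0.6752i + 0.6195j + 0.4004k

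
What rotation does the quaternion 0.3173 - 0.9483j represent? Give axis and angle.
axis = (0, -1, 0), θ = 143°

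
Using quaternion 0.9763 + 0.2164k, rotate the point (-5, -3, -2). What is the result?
(-3.264, -4.832, -2)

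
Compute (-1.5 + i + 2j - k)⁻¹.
-0.1818 - 0.1212i - 0.2424j + 0.1212k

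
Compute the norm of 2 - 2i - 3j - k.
√18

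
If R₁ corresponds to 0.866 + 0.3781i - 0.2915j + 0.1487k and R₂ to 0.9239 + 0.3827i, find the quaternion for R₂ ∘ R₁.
0.6554 + 0.6807i - 0.3262j + 0.0258k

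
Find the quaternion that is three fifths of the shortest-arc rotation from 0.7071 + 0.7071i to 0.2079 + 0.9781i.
0.4258 + 0.9048i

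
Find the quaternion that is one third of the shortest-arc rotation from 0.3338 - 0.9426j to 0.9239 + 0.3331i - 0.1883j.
0.6155 + 0.1323i - 0.7769j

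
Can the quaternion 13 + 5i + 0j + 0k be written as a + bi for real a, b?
Yes. The quaternion 13 + 5i has j- and k-coefficients y = z = 0, so it lies in the complex subalgebra spanned by 1 and i.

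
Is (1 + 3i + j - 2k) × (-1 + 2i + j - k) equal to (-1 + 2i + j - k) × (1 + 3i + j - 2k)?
No: pq = -10 - j + 2k ≠ -10 - 2i + j = qp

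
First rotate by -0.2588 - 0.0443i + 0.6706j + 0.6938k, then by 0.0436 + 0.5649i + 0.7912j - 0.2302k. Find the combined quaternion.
-0.3571 + 0.5552i - 0.5573j + 0.5037k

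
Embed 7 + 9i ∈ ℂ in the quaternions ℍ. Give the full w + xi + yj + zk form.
7 + 9i + 0j + 0k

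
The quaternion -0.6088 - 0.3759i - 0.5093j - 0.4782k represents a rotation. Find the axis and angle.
axis = (-0.4738, -0.642, -0.6028), θ = 255°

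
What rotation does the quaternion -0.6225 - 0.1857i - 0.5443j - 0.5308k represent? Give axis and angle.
axis = (-0.2373, -0.6955, -0.6782), θ = 257°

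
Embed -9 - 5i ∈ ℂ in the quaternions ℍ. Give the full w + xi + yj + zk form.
-9 - 5i + 0j + 0k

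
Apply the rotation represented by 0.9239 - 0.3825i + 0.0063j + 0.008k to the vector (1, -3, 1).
(1.064, -1.405, 2.81)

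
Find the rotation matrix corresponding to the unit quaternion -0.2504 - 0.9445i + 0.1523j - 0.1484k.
[[0.9096, -0.362, 0.2041], [-0.2134, -0.8282, -0.5182], [0.3566, 0.4278, -0.8306]]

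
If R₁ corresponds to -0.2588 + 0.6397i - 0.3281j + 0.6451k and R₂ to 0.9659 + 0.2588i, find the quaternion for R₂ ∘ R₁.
-0.4155 + 0.5509i - 0.4839j + 0.5382k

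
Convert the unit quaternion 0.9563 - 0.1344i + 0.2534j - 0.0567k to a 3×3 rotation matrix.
[[0.8651, 0.0403, 0.4999], [-0.1766, 0.9574, 0.2283], [-0.4694, -0.2858, 0.8355]]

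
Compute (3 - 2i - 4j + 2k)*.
3 + 2i + 4j - 2k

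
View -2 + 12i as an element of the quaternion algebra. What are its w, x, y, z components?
-2 + 12i + 0j + 0k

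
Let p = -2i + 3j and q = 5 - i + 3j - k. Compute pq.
-11 - 13i + 13j - 3k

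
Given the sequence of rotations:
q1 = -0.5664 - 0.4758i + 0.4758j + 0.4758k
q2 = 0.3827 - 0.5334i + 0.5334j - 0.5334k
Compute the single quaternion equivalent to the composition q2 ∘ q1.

q2 · q1 = -0.4706 + 0.6276i + 0.3876j + 0.4842k
-0.4706 + 0.6276i + 0.3876j + 0.4842k


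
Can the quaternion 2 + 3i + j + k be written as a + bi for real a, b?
No. The quaternion 2 + 3i + j + k has j-coefficient y = 1 and k-coefficient z = 1, not both zero, so it does not lie in the complex subalgebra spanned by 1 and i.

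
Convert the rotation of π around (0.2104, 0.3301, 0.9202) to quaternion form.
0.2104i + 0.3301j + 0.9202k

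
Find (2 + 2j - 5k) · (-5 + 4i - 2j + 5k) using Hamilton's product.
19 + 8i - 34j + 27k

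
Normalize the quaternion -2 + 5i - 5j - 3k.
-0.252 + 0.6299i - 0.6299j - 0.378k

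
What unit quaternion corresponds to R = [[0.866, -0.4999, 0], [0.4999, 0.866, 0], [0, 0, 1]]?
0.9659 + 0.2588k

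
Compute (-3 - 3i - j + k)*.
-3 + 3i + j - k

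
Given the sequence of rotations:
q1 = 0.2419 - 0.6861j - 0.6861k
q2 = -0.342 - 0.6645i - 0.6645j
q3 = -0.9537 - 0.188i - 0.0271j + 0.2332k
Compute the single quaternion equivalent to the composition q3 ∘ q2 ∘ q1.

q2 · q1 = -0.5386 + 0.2952i - 0.382j + 0.6906k
q3 · q2 · q1 = 0.3978 - 0.1099i + 0.5776j - 0.7044k
0.3978 - 0.1099i + 0.5776j - 0.7044k


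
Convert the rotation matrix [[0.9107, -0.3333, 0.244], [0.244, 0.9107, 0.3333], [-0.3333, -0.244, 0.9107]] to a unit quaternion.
0.9659 - 0.1494i + 0.1494j + 0.1494k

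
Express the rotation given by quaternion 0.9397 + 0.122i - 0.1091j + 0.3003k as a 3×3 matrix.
[[0.7958, -0.591, -0.1318], [0.5378, 0.7899, -0.2948], [0.2783, 0.1638, 0.9464]]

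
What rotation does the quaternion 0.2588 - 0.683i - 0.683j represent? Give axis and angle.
axis = (-√2/2, -√2/2, 0), θ = 5π/6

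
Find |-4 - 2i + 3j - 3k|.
√38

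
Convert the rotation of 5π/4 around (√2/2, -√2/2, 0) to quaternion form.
-0.3827 + 0.6533i - 0.6533j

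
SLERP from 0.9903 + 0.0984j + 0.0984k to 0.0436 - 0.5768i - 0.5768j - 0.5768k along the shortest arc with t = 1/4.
0.8798 + 0.2118i + 0.3009j + 0.3009k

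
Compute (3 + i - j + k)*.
3 - i + j - k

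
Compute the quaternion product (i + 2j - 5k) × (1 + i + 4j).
-9 + 21i - 3j - 3k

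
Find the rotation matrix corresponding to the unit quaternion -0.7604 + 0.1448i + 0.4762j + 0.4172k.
[[0.1984, 0.7724, -0.6034], [-0.4966, 0.61, 0.6176], [0.845, 0.1771, 0.5045]]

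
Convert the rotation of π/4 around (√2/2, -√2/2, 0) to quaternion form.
0.9239 + 0.2706i - 0.2706j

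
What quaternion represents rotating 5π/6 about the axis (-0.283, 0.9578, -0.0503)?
0.2588 - 0.2734i + 0.9252j - 0.0486k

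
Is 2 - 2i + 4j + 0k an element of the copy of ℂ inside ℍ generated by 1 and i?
No. The quaternion 2 - 2i + 4j has j-coefficient y = 4 and k-coefficient z = 0, not both zero, so it does not lie in the complex subalgebra spanned by 1 and i.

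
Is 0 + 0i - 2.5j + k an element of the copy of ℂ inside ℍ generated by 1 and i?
No. The quaternion -2.5j + k has j-coefficient y = -2.5 and k-coefficient z = 1, not both zero, so it does not lie in the complex subalgebra spanned by 1 and i.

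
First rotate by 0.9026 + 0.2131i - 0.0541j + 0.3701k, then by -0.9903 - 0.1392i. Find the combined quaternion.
-0.8642 - 0.3367i + 0.1051j - 0.359k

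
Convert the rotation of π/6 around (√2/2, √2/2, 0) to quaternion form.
0.9659 + 0.183i + 0.183j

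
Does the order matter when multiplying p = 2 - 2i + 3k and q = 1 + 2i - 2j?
Yes: pq = 6 + 8i + 2j + 7k ≠ 6 - 4i - 10j - k = qp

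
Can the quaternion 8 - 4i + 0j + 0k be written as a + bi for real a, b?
Yes. The quaternion 8 - 4i has j- and k-coefficients y = z = 0, so it lies in the complex subalgebra spanned by 1 and i.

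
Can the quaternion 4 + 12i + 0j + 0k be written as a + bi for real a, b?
Yes. The quaternion 4 + 12i has j- and k-coefficients y = z = 0, so it lies in the complex subalgebra spanned by 1 and i.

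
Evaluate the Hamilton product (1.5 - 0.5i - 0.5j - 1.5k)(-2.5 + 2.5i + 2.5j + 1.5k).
1 + 8i + 2j + 6k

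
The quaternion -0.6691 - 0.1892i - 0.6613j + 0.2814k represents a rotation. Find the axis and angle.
axis = (-0.2546, -0.8898, 0.3786), θ = 264°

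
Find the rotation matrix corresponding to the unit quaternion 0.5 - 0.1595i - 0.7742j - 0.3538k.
[[-0.4491, 0.6008, -0.6613], [-0.1068, 0.6988, 0.7073], [0.8871, 0.3883, -0.2497]]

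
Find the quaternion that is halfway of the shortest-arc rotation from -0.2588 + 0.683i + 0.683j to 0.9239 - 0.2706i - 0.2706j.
-0.6593 + 0.5316i + 0.5316j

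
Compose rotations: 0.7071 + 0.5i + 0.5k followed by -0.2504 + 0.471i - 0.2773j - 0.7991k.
-0.013 + 0.0692i - 0.8311j - 0.5516k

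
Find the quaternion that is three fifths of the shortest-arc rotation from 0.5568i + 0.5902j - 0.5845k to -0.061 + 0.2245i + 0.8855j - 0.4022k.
-0.0376 + 0.3686i + 0.7894j - 0.4895k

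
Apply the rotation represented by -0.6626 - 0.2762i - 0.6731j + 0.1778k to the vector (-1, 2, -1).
(0.39, 2.038, 1.302)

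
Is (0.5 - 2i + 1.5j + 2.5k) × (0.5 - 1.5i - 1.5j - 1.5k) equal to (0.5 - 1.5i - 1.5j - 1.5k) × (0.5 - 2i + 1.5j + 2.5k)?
No: pq = 3.25 - 0.25i - 6.75j + 5.75k ≠ 3.25 - 3.25i + 6.75j - 4.75k = qp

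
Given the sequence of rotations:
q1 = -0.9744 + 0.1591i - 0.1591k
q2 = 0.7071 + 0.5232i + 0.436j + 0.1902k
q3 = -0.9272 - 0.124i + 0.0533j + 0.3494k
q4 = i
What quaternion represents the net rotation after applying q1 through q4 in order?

q2 · q1 = -0.742 - 0.4667i - 0.3113j - 0.3672k
q3 · q2 · q1 = 0.775 + 0.6139i + 0.0405j + 0.1447k
q4 · q3 · q2 · q1 = -0.6139 + 0.775i - 0.1447j + 0.0405k
-0.6139 + 0.775i - 0.1447j + 0.0405k
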